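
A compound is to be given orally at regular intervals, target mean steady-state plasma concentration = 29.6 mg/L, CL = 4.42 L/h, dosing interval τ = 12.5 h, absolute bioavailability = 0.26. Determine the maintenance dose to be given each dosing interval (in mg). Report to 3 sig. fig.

At steady state, F × (Dose/τ) = Css × CL.
Dose = Css × CL × τ / F = 29.6 × 4.420 × 12.5 / 0.26 = 6290 mg

6290 mg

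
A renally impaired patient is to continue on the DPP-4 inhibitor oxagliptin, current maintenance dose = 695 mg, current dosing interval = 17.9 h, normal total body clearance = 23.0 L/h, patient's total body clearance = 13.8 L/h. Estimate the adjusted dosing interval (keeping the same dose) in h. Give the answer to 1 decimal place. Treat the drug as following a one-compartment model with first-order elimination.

To keep the same average steady-state level, dosing rate must scale with clearance.
CL ratio = 13.8 / 23.0 = 0.6000
New interval (same dose) = 17.9 / 0.6000 = 29.83 h

29.8 h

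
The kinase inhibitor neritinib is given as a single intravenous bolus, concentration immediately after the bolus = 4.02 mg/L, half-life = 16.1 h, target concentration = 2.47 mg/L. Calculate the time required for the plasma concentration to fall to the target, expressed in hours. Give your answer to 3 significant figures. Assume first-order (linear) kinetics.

k = ln2 / t½ = 0.693147 / 16.1 = 0.04305 h⁻¹
t = ln(C₀ / C) / k = ln(4.020 / 2.47) / 0.04305
  = ln(1.628) / 0.04305 = 0.4874 / 0.04305 = 11.32 h

11.3 h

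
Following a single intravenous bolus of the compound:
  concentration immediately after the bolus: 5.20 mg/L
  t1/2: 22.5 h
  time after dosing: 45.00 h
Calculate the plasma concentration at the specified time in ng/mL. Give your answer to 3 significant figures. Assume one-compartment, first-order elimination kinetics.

k = ln2 / t½ = 0.693147 / 22.5 = 0.03081 h⁻¹
t / t½ = 45.00 / 22.5 = 2 half-lives
C = C₀ × (1/2)^2 = 5.200 × 0.2500 = 1.300 mg/L
Convert: 1.300 mg/L × 1000 = 1300 ng/mL

1300 ng/mL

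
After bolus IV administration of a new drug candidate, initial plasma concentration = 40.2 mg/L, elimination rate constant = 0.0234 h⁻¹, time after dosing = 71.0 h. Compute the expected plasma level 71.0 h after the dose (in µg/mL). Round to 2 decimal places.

C = C₀ · e^(−k·t) = 40.20 × e^(−0.02340 × 71.0)
  = 40.20 × 0.1899 = 7.634 mg/L
(7.634 mg/L = 7.634 µg/mL)

7.63 µg/mL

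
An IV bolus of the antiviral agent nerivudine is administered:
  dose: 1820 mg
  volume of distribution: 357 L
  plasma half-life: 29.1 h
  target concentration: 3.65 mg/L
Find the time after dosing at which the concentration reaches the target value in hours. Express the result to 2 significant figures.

C₀ = Dose / Vd = 1820 / 357 = 5.098 mg/L
k = ln2 / t½ = 0.693147 / 29.1 = 0.02382 h⁻¹
t = ln(C₀ / C) / k = ln(5.098 / 3.65) / 0.02382
  = ln(1.397) / 0.02382 = 0.3343 / 0.02382 = 14.03 h

14 h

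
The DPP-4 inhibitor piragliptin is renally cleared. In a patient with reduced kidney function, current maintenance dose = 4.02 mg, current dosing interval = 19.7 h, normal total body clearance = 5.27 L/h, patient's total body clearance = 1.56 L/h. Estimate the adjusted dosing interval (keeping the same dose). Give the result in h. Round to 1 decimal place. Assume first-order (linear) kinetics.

To keep the same average steady-state level, dosing rate must scale with clearance.
CL ratio = 1.56 / 5.27 = 0.2960
New interval (same dose) = 19.7 / 0.2960 = 66.55 h

66.6 h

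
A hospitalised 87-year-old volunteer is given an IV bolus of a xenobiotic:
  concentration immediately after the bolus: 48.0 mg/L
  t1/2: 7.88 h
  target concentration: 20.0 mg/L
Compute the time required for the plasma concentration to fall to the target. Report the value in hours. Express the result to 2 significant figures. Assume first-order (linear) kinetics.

k = ln2 / t½ = 0.693147 / 7.88 = 0.08796 h⁻¹
t = ln(C₀ / C) / k = ln(48.00 / 20.0) / 0.08796
  = ln(2.400) / 0.08796 = 0.8755 / 0.08796 = 9.953 h

10 h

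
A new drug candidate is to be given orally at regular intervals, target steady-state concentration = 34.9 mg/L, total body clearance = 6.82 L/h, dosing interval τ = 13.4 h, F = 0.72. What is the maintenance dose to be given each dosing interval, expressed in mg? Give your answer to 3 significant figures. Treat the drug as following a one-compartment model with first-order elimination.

4430 mg

At steady state, F × (Dose/τ) = Css × CL.
Dose = Css × CL × τ / F = 34.9 × 6.820 × 13.4 / 0.72 = 4430 mg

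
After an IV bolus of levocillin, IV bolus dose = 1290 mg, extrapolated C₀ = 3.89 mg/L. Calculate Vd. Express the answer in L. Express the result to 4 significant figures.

331.6 L

Vd = Dose / C₀ = 1290 / 3.89 = 331.6 L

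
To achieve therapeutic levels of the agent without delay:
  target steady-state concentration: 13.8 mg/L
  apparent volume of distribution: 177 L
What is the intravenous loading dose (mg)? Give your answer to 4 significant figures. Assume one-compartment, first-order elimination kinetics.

2443 mg

LD = Css × Vd = 13.8 × 177 = 2443 mg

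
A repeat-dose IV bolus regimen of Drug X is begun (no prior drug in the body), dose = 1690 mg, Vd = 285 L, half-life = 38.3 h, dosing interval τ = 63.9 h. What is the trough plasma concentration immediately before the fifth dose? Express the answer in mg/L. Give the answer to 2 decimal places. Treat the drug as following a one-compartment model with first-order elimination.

C₀ per dose = Dose / Vd = 1690 / 285 = 5.930 mg/L
k = ln2 / t½ = 0.693147 / 38.3 = 0.01810 h⁻¹
Fraction remaining after one interval: r = e^(−kτ) = e^(−0.01810 × 63.9) = 0.3146
Before dose 5, 4 doses have been given (aged 1τ, 2τ, 3τ, 4τ).
C_trough = C₀ × (r + r² + … + r^4) = C₀ × r(1−r^4)/(1−r)
        = 5.930 × 0.3146 × (1 − 0.009796) / (1 − 0.3146) = 2.695 mg/L

2.70 mg/L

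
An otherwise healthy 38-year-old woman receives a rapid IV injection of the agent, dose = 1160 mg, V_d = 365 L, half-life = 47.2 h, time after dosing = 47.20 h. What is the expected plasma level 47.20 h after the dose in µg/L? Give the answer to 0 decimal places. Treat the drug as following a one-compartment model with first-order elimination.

C₀ = Dose / Vd = 1160 / 365 = 3.178 mg/L
k = ln2 / t½ = 0.693147 / 47.2 = 0.01469 h⁻¹
t / t½ = 47.20 / 47.2 = 1 half-lives
C = C₀ × (1/2)^1 = 3.178 × 0.5000 = 1.589 mg/L
Convert: 1.589 mg/L × 1000 = 1589 µg/L

1589 µg/L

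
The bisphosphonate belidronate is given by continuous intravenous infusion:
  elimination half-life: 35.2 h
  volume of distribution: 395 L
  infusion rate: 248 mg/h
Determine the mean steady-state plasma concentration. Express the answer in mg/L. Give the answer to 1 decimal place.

31.9 mg/L

k = ln2 / t½ = 0.693147 / 35.2 = 0.01969 h⁻¹
CL = k × Vd = 0.01969 × 395 = 7.778 L/h
At steady state Css = R₀ / CL = 248 / 7.778 = 31.88 mg/L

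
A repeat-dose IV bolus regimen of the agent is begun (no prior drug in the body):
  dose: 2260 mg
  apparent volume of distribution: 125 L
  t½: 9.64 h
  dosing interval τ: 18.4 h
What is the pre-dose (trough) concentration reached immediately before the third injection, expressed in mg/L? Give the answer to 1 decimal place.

C₀ per dose = Dose / Vd = 2260 / 125 = 18.08 mg/L
k = ln2 / t½ = 0.693147 / 9.64 = 0.07190 h⁻¹
Fraction remaining after one interval: r = e^(−kτ) = e^(−0.07190 × 18.4) = 0.2663
Before dose 3, 2 doses have been given (aged 1τ, 2τ).
C_trough = C₀ × (r + r²) = 18.08 × (0.2663 + 0.07092) = 6.097 mg/L

6.1 mg/L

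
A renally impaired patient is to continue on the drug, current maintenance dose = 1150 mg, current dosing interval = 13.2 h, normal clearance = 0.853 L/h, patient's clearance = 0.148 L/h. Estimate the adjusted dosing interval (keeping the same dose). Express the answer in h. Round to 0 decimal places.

76 h

To keep the same average steady-state level, dosing rate must scale with clearance.
CL ratio = 0.148 / 0.853 = 0.1735
New interval (same dose) = 13.2 / 0.1735 = 76.08 h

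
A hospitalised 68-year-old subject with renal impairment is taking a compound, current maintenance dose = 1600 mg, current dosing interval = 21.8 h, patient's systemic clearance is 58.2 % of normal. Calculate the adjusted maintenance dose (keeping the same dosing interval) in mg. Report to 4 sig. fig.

931.2 mg

To keep the same average steady-state level, dosing rate must scale with clearance.
CL ratio = 58.2 / 100 = 0.5820
New dose (same interval) = 1600 × 0.5820 = 931.2 mg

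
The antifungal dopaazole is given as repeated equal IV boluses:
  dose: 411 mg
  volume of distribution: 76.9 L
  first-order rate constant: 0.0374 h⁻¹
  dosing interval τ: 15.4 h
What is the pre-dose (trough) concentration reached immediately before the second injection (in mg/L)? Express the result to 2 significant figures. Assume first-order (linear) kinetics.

3.0 mg/L

C₀ per dose = Dose / Vd = 411 / 76.9 = 5.345 mg/L
Fraction remaining after one interval: r = e^(−kτ) = e^(−0.03740 × 15.4) = 0.5622
Before dose 2, 1 dose has been given (aged 1τ).
C_trough = C₀ × r = 5.345 × 0.5622 = 3.005 mg/L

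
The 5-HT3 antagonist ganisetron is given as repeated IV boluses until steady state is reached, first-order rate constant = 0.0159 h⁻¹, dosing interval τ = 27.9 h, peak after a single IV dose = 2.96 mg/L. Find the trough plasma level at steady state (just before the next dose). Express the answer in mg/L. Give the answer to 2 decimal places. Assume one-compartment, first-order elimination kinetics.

e^(−kτ) = e^(−0.01590 × 27.9) = 0.6417
Accumulation ratio R = 1 / (1 − e^(−kτ)) = 1 / (1 − 0.6417) = 2.791
Steady-state trough = C₀ × R × e^(−kτ) = 2.96 × 2.791 × 0.6417 = 5.301 mg/L

5.30 mg/L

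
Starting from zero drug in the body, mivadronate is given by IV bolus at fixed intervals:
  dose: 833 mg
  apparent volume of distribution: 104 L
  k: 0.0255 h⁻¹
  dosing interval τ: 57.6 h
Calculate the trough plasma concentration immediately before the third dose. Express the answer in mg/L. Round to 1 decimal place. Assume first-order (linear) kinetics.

2.3 mg/L

C₀ per dose = Dose / Vd = 833 / 104 = 8.010 mg/L
Fraction remaining after one interval: r = e^(−kτ) = e^(−0.02550 × 57.6) = 0.2302
Before dose 3, 2 doses have been given (aged 1τ, 2τ).
C_trough = C₀ × (r + r²) = 8.010 × (0.2302 + 0.05299) = 2.268 mg/L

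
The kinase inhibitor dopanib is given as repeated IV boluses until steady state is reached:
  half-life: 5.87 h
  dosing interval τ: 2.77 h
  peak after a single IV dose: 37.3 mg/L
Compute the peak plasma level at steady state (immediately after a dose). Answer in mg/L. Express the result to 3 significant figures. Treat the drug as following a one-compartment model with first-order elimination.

k = ln2 / t½ = 0.693147 / 5.87 = 0.1181 h⁻¹
e^(−kτ) = e^(−0.1181 × 2.77) = 0.7210
Accumulation ratio R = 1 / (1 − e^(−kτ)) = 1 / (1 − 0.7210) = 3.584
Steady-state peak = C₀ × R = 37.3 × 3.584 = 133.7 mg/L

134 mg/L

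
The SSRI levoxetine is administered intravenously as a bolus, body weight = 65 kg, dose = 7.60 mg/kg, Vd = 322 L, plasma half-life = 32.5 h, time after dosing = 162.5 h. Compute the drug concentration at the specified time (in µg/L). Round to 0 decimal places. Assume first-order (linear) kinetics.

Total dose = 7.60 × 65 = 494.0 mg
C₀ = Dose / Vd = 494.0 / 322 = 1.534 mg/L
k = ln2 / t½ = 0.693147 / 32.5 = 0.02133 h⁻¹
t / t½ = 162.5 / 32.5 = 5 half-lives
C = C₀ × (1/2)^5 = 1.534 × 0.03125 = 0.04794 mg/L
Convert: 0.04794 mg/L × 1000 = 47.94 µg/L

48 µg/L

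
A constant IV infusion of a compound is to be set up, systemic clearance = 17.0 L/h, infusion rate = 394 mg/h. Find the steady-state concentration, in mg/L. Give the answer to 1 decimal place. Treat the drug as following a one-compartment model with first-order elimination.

23.2 mg/L

At steady state Css = R₀ / CL = 394 / 17.00 = 23.18 mg/L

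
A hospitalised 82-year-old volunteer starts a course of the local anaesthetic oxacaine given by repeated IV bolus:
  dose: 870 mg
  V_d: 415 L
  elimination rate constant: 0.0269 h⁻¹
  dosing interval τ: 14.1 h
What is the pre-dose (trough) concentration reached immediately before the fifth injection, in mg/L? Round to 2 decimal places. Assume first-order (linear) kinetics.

3.55 mg/L

C₀ per dose = Dose / Vd = 870 / 415 = 2.096 mg/L
Fraction remaining after one interval: r = e^(−kτ) = e^(−0.02690 × 14.1) = 0.6843
Before dose 5, 4 doses have been given (aged 1τ, 2τ, 3τ, 4τ).
C_trough = C₀ × (r + r² + … + r^4) = C₀ × r(1−r^4)/(1−r)
        = 2.096 × 0.6843 × (1 − 0.2193) / (1 − 0.6843) = 3.547 mg/L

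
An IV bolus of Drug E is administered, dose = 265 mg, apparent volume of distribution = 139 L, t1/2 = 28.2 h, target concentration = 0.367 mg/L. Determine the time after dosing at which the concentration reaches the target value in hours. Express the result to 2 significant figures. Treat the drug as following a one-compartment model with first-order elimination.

C₀ = Dose / Vd = 265.0 / 139 = 1.906 mg/L
k = ln2 / t½ = 0.693147 / 28.2 = 0.02458 h⁻¹
t = ln(C₀ / C) / k = ln(1.906 / 0.367) / 0.02458
  = ln(5.193) / 0.02458 = 1.647 / 0.02458 = 67.01 h

67 h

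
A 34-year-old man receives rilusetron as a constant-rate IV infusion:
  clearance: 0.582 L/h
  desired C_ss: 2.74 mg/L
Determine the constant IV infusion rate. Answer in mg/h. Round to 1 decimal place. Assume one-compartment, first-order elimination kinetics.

At steady state, infusion rate R₀ = Css × CL = 2.74 × 0.5820 = 1.595 mg/h

1.6 mg/h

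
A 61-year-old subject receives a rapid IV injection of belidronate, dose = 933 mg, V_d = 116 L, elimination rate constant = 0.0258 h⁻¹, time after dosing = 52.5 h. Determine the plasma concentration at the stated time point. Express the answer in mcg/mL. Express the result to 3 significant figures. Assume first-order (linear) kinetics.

2.08 mcg/mL

C₀ = Dose / Vd = 933.0 / 116 = 8.043 mg/L
C = C₀ · e^(−k·t) = 8.043 × e^(−0.02580 × 52.5)
  = 8.043 × 0.2581 = 2.076 mg/L
(2.076 mg/L = 2.076 mcg/mL)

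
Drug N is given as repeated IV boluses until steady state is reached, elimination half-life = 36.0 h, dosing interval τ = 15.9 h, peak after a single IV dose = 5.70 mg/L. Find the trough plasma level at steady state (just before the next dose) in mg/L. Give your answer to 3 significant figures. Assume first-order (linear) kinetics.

k = ln2 / t½ = 0.693147 / 36.0 = 0.01925 h⁻¹
e^(−kτ) = e^(−0.01925 × 15.9) = 0.7363
Accumulation ratio R = 1 / (1 − e^(−kτ)) = 1 / (1 − 0.7363) = 3.792
Steady-state trough = C₀ × R × e^(−kτ) = 5.70 × 3.792 × 0.7363 = 15.91 mg/L

15.9 mg/L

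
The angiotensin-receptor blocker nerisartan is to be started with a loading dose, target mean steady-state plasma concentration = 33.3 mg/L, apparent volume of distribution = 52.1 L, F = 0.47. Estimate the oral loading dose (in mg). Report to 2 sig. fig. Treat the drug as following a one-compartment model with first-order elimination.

LD = Css × Vd / F = 33.3 × 52.1 / 0.47 = 3691 mg

3700 mg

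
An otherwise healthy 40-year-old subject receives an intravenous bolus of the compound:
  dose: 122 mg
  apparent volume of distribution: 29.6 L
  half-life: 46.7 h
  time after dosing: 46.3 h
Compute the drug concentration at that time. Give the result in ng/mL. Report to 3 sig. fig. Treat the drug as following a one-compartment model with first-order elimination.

C₀ = Dose / Vd = 122.0 / 29.6 = 4.122 mg/L
k = ln2 / t½ = 0.693147 / 46.7 = 0.01484 h⁻¹
C = C₀ · e^(−k·t) = 4.122 × e^(−0.01484 × 46.3)
  = 4.122 × 0.5030 = 2.073 mg/L
Convert: 2.073 mg/L × 1000 = 2073 ng/mL

2070 ng/mL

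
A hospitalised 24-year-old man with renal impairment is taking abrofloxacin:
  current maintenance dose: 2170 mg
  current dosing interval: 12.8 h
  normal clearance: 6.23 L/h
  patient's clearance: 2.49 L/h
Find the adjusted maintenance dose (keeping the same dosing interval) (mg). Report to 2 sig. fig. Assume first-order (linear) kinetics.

870 mg

To keep the same average steady-state level, dosing rate must scale with clearance.
CL ratio = 2.49 / 6.23 = 0.3997
New dose (same interval) = 2170 × 0.3997 = 867.3 mg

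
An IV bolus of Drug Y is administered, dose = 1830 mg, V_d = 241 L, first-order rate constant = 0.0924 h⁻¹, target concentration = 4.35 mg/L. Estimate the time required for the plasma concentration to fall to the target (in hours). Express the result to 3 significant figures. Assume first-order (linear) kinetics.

C₀ = Dose / Vd = 1830 / 241 = 7.593 mg/L
t = ln(C₀ / C) / k = ln(7.593 / 4.35) / 0.09240
  = ln(1.746) / 0.09240 = 0.5573 / 0.09240 = 6.031 h

6.03 h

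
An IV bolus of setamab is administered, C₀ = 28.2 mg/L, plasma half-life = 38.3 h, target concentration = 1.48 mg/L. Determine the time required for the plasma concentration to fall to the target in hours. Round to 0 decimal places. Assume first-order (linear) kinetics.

k = ln2 / t½ = 0.693147 / 38.3 = 0.01810 h⁻¹
t = ln(C₀ / C) / k = ln(28.20 / 1.48) / 0.01810
  = ln(19.05) / 0.01810 = 2.947 / 0.01810 = 162.8 h

163 h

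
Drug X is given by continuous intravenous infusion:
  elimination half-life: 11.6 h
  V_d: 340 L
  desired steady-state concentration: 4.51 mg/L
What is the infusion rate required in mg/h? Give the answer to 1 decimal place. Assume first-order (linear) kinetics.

91.6 mg/h

k = ln2 / t½ = 0.693147 / 11.6 = 0.05975 h⁻¹
CL = k × Vd = 0.05975 × 340 = 20.32 L/h
At steady state, infusion rate R₀ = Css × CL = 4.51 × 20.32 = 91.64 mg/h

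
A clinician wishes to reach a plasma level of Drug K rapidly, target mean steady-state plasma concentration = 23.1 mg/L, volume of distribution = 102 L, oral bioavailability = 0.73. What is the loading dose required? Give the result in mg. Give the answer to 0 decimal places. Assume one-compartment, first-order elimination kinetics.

LD = Css × Vd / F = 23.1 × 102 / 0.73 = 3228 mg

3228 mg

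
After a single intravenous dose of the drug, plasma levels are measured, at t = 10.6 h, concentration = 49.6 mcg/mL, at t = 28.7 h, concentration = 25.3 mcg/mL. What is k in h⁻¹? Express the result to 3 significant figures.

k = ln(C₁/C₂) / (t₂ − t₁) = ln(49.6/25.3) / (28.7 − 10.6)
  = 0.6732 / 18.10 = 0.03719 h⁻¹

0.0372 h⁻¹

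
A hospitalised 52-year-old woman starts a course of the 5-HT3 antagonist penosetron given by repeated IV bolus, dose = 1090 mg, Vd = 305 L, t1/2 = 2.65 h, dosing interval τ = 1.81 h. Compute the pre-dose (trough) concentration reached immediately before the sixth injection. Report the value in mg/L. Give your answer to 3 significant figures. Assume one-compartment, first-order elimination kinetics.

5.35 mg/L

C₀ per dose = Dose / Vd = 1090 / 305 = 3.574 mg/L
k = ln2 / t½ = 0.693147 / 2.65 = 0.2616 h⁻¹
Fraction remaining after one interval: r = e^(−kτ) = e^(−0.2616 × 1.81) = 0.6228
Before dose 6, 5 doses have been given (aged 1τ, 2τ, 3τ, 4τ, 5τ).
C_trough = C₀ × (r + r² + … + r^5) = C₀ × r(1−r^5)/(1−r)
        = 3.574 × 0.6228 × (1 − 0.09370) / (1 − 0.6228) = 5.348 mg/L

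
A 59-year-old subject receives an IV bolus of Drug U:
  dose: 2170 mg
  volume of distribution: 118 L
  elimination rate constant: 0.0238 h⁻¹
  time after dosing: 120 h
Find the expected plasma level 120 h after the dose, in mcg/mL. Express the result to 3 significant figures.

C₀ = Dose / Vd = 2170 / 118 = 18.39 mg/L
C = C₀ · e^(−k·t) = 18.39 × e^(−0.02380 × 120)
  = 18.39 × 0.05750 = 1.057 mg/L
(1.057 mg/L = 1.057 mcg/mL)

1.06 mcg/mL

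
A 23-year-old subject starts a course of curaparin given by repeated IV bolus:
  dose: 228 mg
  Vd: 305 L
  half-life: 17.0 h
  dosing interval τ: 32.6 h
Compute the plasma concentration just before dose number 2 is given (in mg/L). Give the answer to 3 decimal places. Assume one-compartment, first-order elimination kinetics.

0.198 mg/L

C₀ per dose = Dose / Vd = 228 / 305 = 0.7475 mg/L
k = ln2 / t½ = 0.693147 / 17.0 = 0.04077 h⁻¹
Fraction remaining after one interval: r = e^(−kτ) = e^(−0.04077 × 32.6) = 0.2647
Before dose 2, 1 dose has been given (aged 1τ).
C_trough = C₀ × r = 0.7475 × 0.2647 = 0.1979 mg/L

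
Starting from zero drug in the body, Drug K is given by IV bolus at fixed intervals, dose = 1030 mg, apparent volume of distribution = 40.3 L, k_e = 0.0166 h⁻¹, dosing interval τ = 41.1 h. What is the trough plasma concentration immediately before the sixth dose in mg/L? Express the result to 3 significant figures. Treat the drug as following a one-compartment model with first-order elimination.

25.3 mg/L

C₀ per dose = Dose / Vd = 1030 / 40.3 = 25.56 mg/L
Fraction remaining after one interval: r = e^(−kτ) = e^(−0.01660 × 41.1) = 0.5055
Before dose 6, 5 doses have been given (aged 1τ, 2τ, 3τ, 4τ, 5τ).
C_trough = C₀ × (r + r² + … + r^5) = C₀ × r(1−r^5)/(1−r)
        = 25.56 × 0.5055 × (1 − 0.03301) / (1 − 0.5055) = 25.27 mg/L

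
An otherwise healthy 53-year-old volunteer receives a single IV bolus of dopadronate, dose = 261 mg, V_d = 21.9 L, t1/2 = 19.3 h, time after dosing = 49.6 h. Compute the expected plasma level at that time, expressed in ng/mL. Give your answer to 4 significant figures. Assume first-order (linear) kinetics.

2007 ng/mL

C₀ = Dose / Vd = 261.0 / 21.9 = 11.92 mg/L
k = ln2 / t½ = 0.693147 / 19.3 = 0.03591 h⁻¹
C = C₀ · e^(−k·t) = 11.92 × e^(−0.03591 × 49.6)
  = 11.92 × 0.1684 = 2.007 mg/L
Convert: 2.007 mg/L × 1000 = 2007 ng/mL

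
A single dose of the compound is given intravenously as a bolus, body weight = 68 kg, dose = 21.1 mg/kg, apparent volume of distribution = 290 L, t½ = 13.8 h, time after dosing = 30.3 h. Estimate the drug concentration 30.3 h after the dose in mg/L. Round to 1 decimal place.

Total dose = 21.1 × 68 = 1435 mg
C₀ = Dose / Vd = 1435 / 290 = 4.948 mg/L
k = ln2 / t½ = 0.693147 / 13.8 = 0.05023 h⁻¹
C = C₀ · e^(−k·t) = 4.948 × e^(−0.05023 × 30.3)
  = 4.948 × 0.2183 = 1.080 mg/L

1.1 mg/L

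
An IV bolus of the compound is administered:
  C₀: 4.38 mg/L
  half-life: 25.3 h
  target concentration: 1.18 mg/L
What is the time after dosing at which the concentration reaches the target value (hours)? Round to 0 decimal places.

k = ln2 / t½ = 0.693147 / 25.3 = 0.02740 h⁻¹
t = ln(C₀ / C) / k = ln(4.380 / 1.18) / 0.02740
  = ln(3.712) / 0.02740 = 1.312 / 0.02740 = 47.88 h

48 h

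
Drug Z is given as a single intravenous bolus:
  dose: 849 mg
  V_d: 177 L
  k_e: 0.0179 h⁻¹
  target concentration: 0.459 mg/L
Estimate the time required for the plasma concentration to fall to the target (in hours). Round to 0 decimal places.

131 h

C₀ = Dose / Vd = 849.0 / 177 = 4.797 mg/L
t = ln(C₀ / C) / k = ln(4.797 / 0.459) / 0.01790
  = ln(10.45) / 0.01790 = 2.347 / 0.01790 = 131.1 h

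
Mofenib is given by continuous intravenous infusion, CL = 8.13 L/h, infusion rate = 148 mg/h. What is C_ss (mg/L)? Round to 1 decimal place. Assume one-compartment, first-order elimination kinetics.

18.2 mg/L

At steady state Css = R₀ / CL = 148 / 8.130 = 18.20 mg/L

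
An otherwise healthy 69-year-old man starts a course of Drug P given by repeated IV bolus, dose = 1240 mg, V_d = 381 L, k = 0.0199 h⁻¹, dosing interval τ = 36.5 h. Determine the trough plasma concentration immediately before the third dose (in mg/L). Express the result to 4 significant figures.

C₀ per dose = Dose / Vd = 1240 / 381 = 3.255 mg/L
Fraction remaining after one interval: r = e^(−kτ) = e^(−0.01990 × 36.5) = 0.4837
Before dose 3, 2 doses have been given (aged 1τ, 2τ).
C_trough = C₀ × (r + r²) = 3.255 × (0.4837 + 0.2340) = 2.336 mg/L

2.336 mg/L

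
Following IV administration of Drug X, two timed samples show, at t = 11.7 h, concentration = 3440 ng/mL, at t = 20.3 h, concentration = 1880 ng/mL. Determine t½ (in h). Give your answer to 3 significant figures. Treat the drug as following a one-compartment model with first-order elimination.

k = ln(C₁/C₂) / (t₂ − t₁) = ln(3440/1880) / (20.3 − 11.7)
  = 0.6042 / 8.600 = 0.07026 h⁻¹
t½ = ln2 / k = 0.693147 / 0.07026 = 9.865 h

9.87 h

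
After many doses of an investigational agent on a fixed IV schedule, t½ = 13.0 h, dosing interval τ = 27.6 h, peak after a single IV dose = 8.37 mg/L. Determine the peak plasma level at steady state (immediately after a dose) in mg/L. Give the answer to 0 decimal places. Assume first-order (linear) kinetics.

k = ln2 / t½ = 0.693147 / 13.0 = 0.05332 h⁻¹
e^(−kτ) = e^(−0.05332 × 27.6) = 0.2296
Accumulation ratio R = 1 / (1 − e^(−kτ)) = 1 / (1 − 0.2296) = 1.298
Steady-state peak = C₀ × R = 8.37 × 1.298 = 10.86 mg/L

11 mg/L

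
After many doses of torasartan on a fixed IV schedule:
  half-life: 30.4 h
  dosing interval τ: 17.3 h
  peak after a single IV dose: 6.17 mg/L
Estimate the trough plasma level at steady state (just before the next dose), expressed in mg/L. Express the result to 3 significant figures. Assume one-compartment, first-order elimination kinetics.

12.8 mg/L

k = ln2 / t½ = 0.693147 / 30.4 = 0.02280 h⁻¹
e^(−kτ) = e^(−0.02280 × 17.3) = 0.6741
Accumulation ratio R = 1 / (1 − e^(−kτ)) = 1 / (1 − 0.6741) = 3.068
Steady-state trough = C₀ × R × e^(−kτ) = 6.17 × 3.068 × 0.6741 = 12.76 mg/L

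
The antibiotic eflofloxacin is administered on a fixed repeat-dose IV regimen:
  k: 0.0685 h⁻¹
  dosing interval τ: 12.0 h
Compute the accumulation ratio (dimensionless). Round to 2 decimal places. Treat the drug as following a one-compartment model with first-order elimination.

1.78

e^(−kτ) = e^(−0.06850 × 12.0) = 0.4396
Accumulation ratio R = 1 / (1 − e^(−kτ)) = 1 / (1 − 0.4396) = 1.784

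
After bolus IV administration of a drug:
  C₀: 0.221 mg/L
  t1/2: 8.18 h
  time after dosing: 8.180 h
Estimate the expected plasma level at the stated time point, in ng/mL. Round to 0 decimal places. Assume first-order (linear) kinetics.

k = ln2 / t½ = 0.693147 / 8.18 = 0.08474 h⁻¹
t / t½ = 8.180 / 8.18 = 1 half-lives
C = C₀ × (1/2)^1 = 0.2210 × 0.5000 = 0.1105 mg/L
Convert: 0.1105 mg/L × 1000 = 110.5 ng/mL

111 ng/mL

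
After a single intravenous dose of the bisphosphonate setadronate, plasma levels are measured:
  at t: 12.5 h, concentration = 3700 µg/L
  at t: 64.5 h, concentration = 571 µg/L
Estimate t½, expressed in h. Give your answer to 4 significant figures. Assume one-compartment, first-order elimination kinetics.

19.29 h

k = ln(C₁/C₂) / (t₂ − t₁) = ln(3700/571) / (64.5 − 12.5)
  = 1.869 / 52.00 = 0.03594 h⁻¹
t½ = ln2 / k = 0.693147 / 0.03594 = 19.29 h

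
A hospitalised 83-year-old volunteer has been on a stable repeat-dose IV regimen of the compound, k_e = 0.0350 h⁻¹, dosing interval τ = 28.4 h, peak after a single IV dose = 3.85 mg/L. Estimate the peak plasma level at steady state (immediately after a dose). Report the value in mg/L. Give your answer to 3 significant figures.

e^(−kτ) = e^(−0.03500 × 28.4) = 0.3701
Accumulation ratio R = 1 / (1 − e^(−kτ)) = 1 / (1 − 0.3701) = 1.588
Steady-state peak = C₀ × R = 3.85 × 1.588 = 6.114 mg/L

6.11 mg/L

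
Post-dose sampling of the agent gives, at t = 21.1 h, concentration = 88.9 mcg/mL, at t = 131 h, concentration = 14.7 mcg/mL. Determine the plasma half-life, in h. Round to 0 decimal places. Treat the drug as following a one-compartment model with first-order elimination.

42 h

k = ln(C₁/C₂) / (t₂ − t₁) = ln(88.9/14.7) / (131 − 21.1)
  = 1.800 / 109.9 = 0.01638 h⁻¹
t½ = ln2 / k = 0.693147 / 0.01638 = 42.32 h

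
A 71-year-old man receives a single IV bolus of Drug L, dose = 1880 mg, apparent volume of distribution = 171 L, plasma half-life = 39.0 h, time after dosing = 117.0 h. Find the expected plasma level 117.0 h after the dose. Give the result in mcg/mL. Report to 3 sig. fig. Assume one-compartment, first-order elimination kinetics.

1.37 mcg/mL

C₀ = Dose / Vd = 1880 / 171 = 10.99 mg/L
k = ln2 / t½ = 0.693147 / 39.0 = 0.01777 h⁻¹
t / t½ = 117.0 / 39.0 = 3 half-lives
C = C₀ × (1/2)^3 = 10.99 × 0.1250 = 1.374 mg/L
(1.374 mg/L = 1.374 mcg/mL)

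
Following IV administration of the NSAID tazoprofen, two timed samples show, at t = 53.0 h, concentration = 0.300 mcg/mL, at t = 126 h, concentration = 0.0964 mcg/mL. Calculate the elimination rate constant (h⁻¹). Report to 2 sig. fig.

k = ln(C₁/C₂) / (t₂ − t₁) = ln(0.300/0.0964) / (126 − 53.0)
  = 1.135 / 73.00 = 0.01555 h⁻¹

0.016 h⁻¹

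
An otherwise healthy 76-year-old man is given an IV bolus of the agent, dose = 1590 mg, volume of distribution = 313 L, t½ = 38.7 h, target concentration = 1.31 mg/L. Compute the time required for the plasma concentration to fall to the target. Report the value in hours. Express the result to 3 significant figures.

C₀ = Dose / Vd = 1590 / 313 = 5.080 mg/L
k = ln2 / t½ = 0.693147 / 38.7 = 0.01791 h⁻¹
t = ln(C₀ / C) / k = ln(5.080 / 1.31) / 0.01791
  = ln(3.878) / 0.01791 = 1.355 / 0.01791 = 75.66 h

75.7 h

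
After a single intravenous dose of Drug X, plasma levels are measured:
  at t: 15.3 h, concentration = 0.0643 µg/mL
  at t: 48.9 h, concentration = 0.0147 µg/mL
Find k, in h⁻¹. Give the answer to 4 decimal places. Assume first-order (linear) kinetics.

0.0439 h⁻¹

k = ln(C₁/C₂) / (t₂ − t₁) = ln(0.0643/0.0147) / (48.9 − 15.3)
  = 1.476 / 33.60 = 0.04393 h⁻¹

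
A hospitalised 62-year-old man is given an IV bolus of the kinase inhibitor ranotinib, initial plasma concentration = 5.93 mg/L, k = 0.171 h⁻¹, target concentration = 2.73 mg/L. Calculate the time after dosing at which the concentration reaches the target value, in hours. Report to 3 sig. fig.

4.54 h

t = ln(C₀ / C) / k = ln(5.930 / 2.73) / 0.1710
  = ln(2.172) / 0.1710 = 0.7756 / 0.1710 = 4.536 h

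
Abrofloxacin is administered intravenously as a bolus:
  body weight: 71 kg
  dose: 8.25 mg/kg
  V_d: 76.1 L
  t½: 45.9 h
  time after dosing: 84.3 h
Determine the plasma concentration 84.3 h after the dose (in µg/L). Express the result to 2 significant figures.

2200 µg/L

Total dose = 8.25 × 71 = 585.8 mg
C₀ = Dose / Vd = 585.8 / 76.1 = 7.698 mg/L
k = ln2 / t½ = 0.693147 / 45.9 = 0.01510 h⁻¹
C = C₀ · e^(−k·t) = 7.698 × e^(−0.01510 × 84.3)
  = 7.698 × 0.2800 = 2.155 mg/L
Convert: 2.155 mg/L × 1000 = 2155 µg/L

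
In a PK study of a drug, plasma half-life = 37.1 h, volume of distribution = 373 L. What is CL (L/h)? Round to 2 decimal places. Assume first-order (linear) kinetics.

6.97 L/h

k = ln2 / t½ = 0.693147 / 37.1 = 0.01868 h⁻¹
CL = k × Vd = 0.01868 × 373 = 6.968 L/h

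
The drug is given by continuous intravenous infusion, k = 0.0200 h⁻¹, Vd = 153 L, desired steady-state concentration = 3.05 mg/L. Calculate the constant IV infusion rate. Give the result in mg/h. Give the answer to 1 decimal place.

9.3 mg/h

CL = k × Vd = 0.02000 × 153 = 3.060 L/h
At steady state, infusion rate R₀ = Css × CL = 3.05 × 3.060 = 9.333 mg/h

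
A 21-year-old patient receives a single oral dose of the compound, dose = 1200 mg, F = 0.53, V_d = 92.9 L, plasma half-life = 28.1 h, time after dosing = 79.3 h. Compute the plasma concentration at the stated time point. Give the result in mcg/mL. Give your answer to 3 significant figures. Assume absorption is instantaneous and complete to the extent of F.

Amount reaching circulation = F × Dose = 0.53 × 1200 = 636.0 mg
C₀ = F·Dose / Vd = 636.0 / 92.9 = 6.846 mg/L
k = ln2 / t½ = 0.693147 / 28.1 = 0.02467 h⁻¹
C = C₀ · e^(−k·t) = 6.846 × e^(−0.02467 × 79.3)
  = 6.846 × 0.1414 = 0.9680 mg/L
(0.9680 mg/L = 0.9680 mcg/mL)

0.968 mcg/mL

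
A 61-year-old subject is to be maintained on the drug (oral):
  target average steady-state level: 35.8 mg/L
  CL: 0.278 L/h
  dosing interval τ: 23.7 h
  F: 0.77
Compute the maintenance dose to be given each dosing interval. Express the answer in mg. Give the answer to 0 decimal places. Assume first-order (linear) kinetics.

At steady state, F × (Dose/τ) = Css × CL.
Dose = Css × CL × τ / F = 35.8 × 0.2780 × 23.7 / 0.77 = 306.3 mg

306 mg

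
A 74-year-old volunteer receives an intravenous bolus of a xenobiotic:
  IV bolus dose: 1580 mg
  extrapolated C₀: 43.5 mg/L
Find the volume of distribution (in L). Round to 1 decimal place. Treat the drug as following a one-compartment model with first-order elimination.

Vd = Dose / C₀ = 1580 / 43.5 = 36.32 L

36.3 L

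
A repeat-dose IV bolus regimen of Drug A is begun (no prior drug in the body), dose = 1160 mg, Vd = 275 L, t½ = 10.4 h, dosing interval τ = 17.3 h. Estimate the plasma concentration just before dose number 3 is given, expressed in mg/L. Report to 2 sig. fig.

1.8 mg/L

C₀ per dose = Dose / Vd = 1160 / 275 = 4.218 mg/L
k = ln2 / t½ = 0.693147 / 10.4 = 0.06665 h⁻¹
Fraction remaining after one interval: r = e^(−kτ) = e^(−0.06665 × 17.3) = 0.3157
Before dose 3, 2 doses have been given (aged 1τ, 2τ).
C_trough = C₀ × (r + r²) = 4.218 × (0.3157 + 0.09967) = 1.752 mg/L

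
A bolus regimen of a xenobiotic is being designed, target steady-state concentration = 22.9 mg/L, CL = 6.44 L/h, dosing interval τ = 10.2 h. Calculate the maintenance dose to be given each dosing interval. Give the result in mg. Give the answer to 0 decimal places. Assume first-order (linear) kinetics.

At steady state, Dose/τ = Css × CL.
Dose = Css × CL × τ = 22.9 × 6.440 × 10.2 = 1504 mg

1504 mg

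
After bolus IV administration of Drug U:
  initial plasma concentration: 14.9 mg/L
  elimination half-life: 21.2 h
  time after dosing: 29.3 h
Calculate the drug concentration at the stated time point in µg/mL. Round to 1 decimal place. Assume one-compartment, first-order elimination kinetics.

k = ln2 / t½ = 0.693147 / 21.2 = 0.03270 h⁻¹
C = C₀ · e^(−k·t) = 14.90 × e^(−0.03270 × 29.3)
  = 14.90 × 0.3836 = 5.716 mg/L
(5.716 mg/L = 5.716 µg/mL)

5.7 µg/mL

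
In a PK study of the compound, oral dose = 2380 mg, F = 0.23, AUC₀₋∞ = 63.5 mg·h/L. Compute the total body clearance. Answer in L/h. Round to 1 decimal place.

8.6 L/h

CL = F·Dose / AUC = 0.23 × 2380 / 63.5 = 8.620 L/h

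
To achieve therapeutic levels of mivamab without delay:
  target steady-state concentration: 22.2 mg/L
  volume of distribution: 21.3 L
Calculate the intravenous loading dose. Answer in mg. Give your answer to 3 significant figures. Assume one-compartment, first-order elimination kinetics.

473 mg

LD = Css × Vd = 22.2 × 21.3 = 472.9 mg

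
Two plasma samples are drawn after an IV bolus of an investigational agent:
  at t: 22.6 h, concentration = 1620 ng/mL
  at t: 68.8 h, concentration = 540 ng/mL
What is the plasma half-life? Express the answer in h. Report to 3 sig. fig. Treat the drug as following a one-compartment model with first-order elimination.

29.1 h

k = ln(C₁/C₂) / (t₂ − t₁) = ln(1620/540) / (68.8 − 22.6)
  = 1.099 / 46.20 = 0.02379 h⁻¹
t½ = ln2 / k = 0.693147 / 0.02379 = 29.14 h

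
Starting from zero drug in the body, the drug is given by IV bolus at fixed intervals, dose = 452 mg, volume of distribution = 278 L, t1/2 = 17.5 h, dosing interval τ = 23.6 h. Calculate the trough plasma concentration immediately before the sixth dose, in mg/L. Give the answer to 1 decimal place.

C₀ per dose = Dose / Vd = 452 / 278 = 1.626 mg/L
k = ln2 / t½ = 0.693147 / 17.5 = 0.03961 h⁻¹
Fraction remaining after one interval: r = e^(−kτ) = e^(−0.03961 × 23.6) = 0.3927
Before dose 6, 5 doses have been given (aged 1τ, 2τ, 3τ, 4τ, 5τ).
C_trough = C₀ × (r + r² + … + r^5) = C₀ × r(1−r^5)/(1−r)
        = 1.626 × 0.3927 × (1 − 0.009339) / (1 − 0.3927) = 1.042 mg/L

1.0 mg/L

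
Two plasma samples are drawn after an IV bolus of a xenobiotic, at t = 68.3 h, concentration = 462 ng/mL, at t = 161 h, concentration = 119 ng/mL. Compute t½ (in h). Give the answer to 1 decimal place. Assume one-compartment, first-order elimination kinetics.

47.4 h

k = ln(C₁/C₂) / (t₂ − t₁) = ln(462/119) / (161 − 68.3)
  = 1.356 / 92.70 = 0.01463 h⁻¹
t½ = ln2 / k = 0.693147 / 0.01463 = 47.38 h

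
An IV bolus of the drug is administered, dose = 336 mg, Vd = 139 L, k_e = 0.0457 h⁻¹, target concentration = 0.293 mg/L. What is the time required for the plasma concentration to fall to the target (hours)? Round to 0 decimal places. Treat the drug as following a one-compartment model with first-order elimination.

46 h

C₀ = Dose / Vd = 336.0 / 139 = 2.417 mg/L
t = ln(C₀ / C) / k = ln(2.417 / 0.293) / 0.04570
  = ln(8.249) / 0.04570 = 2.110 / 0.04570 = 46.17 h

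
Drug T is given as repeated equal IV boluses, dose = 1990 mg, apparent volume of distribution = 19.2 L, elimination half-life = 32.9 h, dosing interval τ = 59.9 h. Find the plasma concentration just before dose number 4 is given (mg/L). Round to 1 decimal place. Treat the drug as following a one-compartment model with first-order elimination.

40.0 mg/L

C₀ per dose = Dose / Vd = 1990 / 19.2 = 103.6 mg/L
k = ln2 / t½ = 0.693147 / 32.9 = 0.02107 h⁻¹
Fraction remaining after one interval: r = e^(−kτ) = e^(−0.02107 × 59.9) = 0.2831
Before dose 4, 3 doses have been given (aged 1τ, 2τ, 3τ).
C_trough = C₀ × (r + r² + … + r^3) = C₀ × r(1−r^3)/(1−r)
        = 103.6 × 0.2831 × (1 − 0.02269) / (1 − 0.2831) = 39.98 mg/L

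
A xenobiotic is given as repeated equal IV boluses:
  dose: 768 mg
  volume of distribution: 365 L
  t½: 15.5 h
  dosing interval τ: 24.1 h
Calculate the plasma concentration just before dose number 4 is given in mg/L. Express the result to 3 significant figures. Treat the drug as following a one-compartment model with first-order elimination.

C₀ per dose = Dose / Vd = 768 / 365 = 2.104 mg/L
k = ln2 / t½ = 0.693147 / 15.5 = 0.04472 h⁻¹
Fraction remaining after one interval: r = e^(−kτ) = e^(−0.04472 × 24.1) = 0.3404
Before dose 4, 3 doses have been given (aged 1τ, 2τ, 3τ).
C_trough = C₀ × (r + r² + … + r^3) = C₀ × r(1−r^3)/(1−r)
        = 2.104 × 0.3404 × (1 − 0.03944) / (1 − 0.3404) = 1.043 mg/L

1.04 mg/L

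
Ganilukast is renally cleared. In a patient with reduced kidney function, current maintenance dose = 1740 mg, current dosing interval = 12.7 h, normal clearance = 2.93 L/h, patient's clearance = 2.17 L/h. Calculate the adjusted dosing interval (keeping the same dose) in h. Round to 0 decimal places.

17 h

To keep the same average steady-state level, dosing rate must scale with clearance.
CL ratio = 2.17 / 2.93 = 0.7406
New interval (same dose) = 12.7 / 0.7406 = 17.15 h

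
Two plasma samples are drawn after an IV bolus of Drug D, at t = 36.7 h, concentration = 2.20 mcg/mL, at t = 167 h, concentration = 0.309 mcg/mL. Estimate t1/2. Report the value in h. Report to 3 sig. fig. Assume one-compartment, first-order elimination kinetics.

k = ln(C₁/C₂) / (t₂ − t₁) = ln(2.20/0.309) / (167 − 36.7)
  = 1.963 / 130.3 = 0.01507 h⁻¹
t½ = ln2 / k = 0.693147 / 0.01507 = 46.00 h

46.0 h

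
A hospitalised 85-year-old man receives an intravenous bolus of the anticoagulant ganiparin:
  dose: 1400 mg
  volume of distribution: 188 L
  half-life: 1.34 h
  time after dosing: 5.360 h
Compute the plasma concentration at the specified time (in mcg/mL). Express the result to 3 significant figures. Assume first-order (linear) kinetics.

C₀ = Dose / Vd = 1400 / 188 = 7.447 mg/L
k = ln2 / t½ = 0.693147 / 1.34 = 0.5173 h⁻¹
t / t½ = 5.360 / 1.34 = 4 half-lives
C = C₀ × (1/2)^4 = 7.447 × 0.06250 = 0.4654 mg/L
(0.4654 mg/L = 0.4654 mcg/mL)

0.465 mcg/mL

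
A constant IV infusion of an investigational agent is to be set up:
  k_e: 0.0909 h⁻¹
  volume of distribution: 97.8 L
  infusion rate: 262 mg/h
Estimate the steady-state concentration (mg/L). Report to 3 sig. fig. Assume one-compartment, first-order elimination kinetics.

29.5 mg/L

CL = k × Vd = 0.09090 × 97.8 = 8.890 L/h
At steady state Css = R₀ / CL = 262 / 8.890 = 29.47 mg/L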